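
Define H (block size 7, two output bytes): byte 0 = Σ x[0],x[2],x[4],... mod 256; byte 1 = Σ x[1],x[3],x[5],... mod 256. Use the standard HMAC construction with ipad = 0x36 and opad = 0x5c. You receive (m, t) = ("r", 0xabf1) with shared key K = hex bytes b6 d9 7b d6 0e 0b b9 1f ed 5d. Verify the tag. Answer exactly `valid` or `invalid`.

Key hex bytes b6 d9 7b d6 0e 0b b9 1f ed 5d is 10 bytes > B = 7, so hash it first: H(key) = e5 36, then zero-pad to 7 bytes: K' = e5 36 00 00 00 00 00.
K' ⊕ ipad = d3 00 36 36 36 36 36; K' ⊕ opad = b9 6a 5c 5c 5c 5c 5c.
Inner hash: even-index sum = 373 mod 256 = 117; odd-index sum = 222 mod 256 = 222 → 75 de.
Outer hash (recomputed tag): even-index sum = 683 mod 256 = 171; odd-index sum = 407 mod 256 = 151 → ab 97.
Recomputed tag = ab97; claimed = abf1 → mismatch.

invalid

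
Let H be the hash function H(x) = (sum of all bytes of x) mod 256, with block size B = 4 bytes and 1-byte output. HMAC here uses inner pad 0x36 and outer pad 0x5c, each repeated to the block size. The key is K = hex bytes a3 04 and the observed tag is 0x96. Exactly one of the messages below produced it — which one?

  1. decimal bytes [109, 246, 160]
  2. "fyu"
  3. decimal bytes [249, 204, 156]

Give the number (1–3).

2

Key hex bytes a3 04 is 2 bytes ≤ B = 4; zero-pad to 4 bytes: K' = a3 04 00 00.
K' ⊕ ipad = 95 32 36 36; K' ⊕ opad = ff 58 5c 5c.
m1: inner = H(95 32 36 36 6d f6 a0) = 36; tag = H(ff 58 5c 5c 36) = 45
m2: inner = H(95 32 36 36 66 79 75) = 87; tag = H(ff 58 5c 5c 87) = 96 ← matches
m3: inner = H(95 32 36 36 f9 cc 9c) = 94; tag = H(ff 58 5c 5c 94) = a3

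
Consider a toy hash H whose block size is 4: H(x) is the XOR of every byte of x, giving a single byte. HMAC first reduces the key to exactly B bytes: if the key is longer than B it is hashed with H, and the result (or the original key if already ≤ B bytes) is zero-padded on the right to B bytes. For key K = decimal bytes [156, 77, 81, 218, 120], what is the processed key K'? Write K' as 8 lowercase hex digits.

22000000

|K| = 5 > B = 4, so first hash the key.
H(K): XOR 9c⊕4d⊕51⊕da⊕78 = 22.
Zero-pad H(K) = 22 to 4 bytes: K' = 22 00 00 00.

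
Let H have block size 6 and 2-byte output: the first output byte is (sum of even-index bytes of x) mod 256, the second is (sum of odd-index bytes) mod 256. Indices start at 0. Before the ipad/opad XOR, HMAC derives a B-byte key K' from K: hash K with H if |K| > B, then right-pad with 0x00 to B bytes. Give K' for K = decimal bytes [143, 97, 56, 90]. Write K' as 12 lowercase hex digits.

8f61385a0000

Key decimal bytes [143, 97, 56, 90] = 8f 61 38 5a is 4 bytes ≤ B = 6; zero-pad to 6 bytes: K' = 8f 61 38 5a 00 00.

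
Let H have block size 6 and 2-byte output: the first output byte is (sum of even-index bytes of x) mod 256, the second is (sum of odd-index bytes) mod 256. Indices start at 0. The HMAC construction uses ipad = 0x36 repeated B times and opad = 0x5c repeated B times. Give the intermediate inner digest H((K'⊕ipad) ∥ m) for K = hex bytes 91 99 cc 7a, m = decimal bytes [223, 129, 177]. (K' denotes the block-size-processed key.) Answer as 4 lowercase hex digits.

67b2

Key hex bytes 91 99 cc 7a is 4 bytes ≤ B = 6; zero-pad to 6 bytes: K' = 91 99 cc 7a 00 00.
K' ⊕ ipad = a7 af fa 4c 36 36.
Inner input = a7 af fa 4c 36 36 ∥ df 81 b1.
Inner hash: even-index sum = 871 mod 256 = 103; odd-index sum = 434 mod 256 = 178 → 67 b2.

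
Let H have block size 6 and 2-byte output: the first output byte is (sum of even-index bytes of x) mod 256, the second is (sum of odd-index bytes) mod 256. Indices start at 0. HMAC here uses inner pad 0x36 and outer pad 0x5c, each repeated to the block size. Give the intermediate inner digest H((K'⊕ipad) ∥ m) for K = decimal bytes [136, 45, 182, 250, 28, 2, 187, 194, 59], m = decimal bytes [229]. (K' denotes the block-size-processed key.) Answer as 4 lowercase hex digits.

b749

Key decimal bytes [136, 45, 182, 250, 28, 2, 187, 194, 59] = 88 2d b6 fa 1c 02 bb c2 3b is 9 bytes > B = 6, so hash it first: H(key) = 50 eb, then zero-pad to 6 bytes: K' = 50 eb 00 00 00 00.
K' ⊕ ipad = 66 dd 36 36 36 36.
Inner input = 66 dd 36 36 36 36 ∥ e5.
Inner hash: even-index sum = 439 mod 256 = 183; odd-index sum = 329 mod 256 = 73 → b7 49.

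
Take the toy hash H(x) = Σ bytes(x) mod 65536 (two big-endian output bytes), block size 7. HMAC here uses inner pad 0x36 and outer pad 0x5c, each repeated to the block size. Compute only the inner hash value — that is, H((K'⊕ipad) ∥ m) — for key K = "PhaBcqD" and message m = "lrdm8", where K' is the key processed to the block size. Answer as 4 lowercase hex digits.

0484

Key "PhaBcqD" = 50 68 61 42 63 71 44 is exactly B = 7 bytes: K' = 50 68 61 42 63 71 44.
K' ⊕ ipad = 66 5e 57 74 55 47 72.
Inner input = 66 5e 57 74 55 47 72 ∥ 6c 72 64 6d 38.
Inner hash: sum = 102+94+87+116+85+71+114+108+114+100+109+56 = 1156 → 04 84.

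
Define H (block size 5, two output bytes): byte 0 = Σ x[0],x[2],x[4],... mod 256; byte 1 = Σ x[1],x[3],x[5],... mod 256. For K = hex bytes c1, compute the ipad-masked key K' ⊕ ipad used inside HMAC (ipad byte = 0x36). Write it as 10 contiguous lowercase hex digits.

f736363636

Key hex bytes c1 is 1 byte ≤ B = 5; zero-pad to 5 bytes: K' = c1 00 00 00 00.
XOR each byte with 0x36: c1⊕36=f7, 00⊕36=36, 00⊕36=36, 00⊕36=36, 00⊕36=36.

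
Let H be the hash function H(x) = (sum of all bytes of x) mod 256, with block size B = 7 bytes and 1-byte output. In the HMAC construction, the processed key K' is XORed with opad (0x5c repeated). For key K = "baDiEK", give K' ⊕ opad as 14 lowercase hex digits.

3e3d183519175c

Key "baDiEK" = 62 61 44 69 45 4b is 6 bytes ≤ B = 7; zero-pad to 7 bytes: K' = 62 61 44 69 45 4b 00.
XOR each byte with 0x5c: 62⊕5c=3e, 61⊕5c=3d, 44⊕5c=18, 69⊕5c=35, 45⊕5c=19, 4b⊕5c=17, 00⊕5c=5c.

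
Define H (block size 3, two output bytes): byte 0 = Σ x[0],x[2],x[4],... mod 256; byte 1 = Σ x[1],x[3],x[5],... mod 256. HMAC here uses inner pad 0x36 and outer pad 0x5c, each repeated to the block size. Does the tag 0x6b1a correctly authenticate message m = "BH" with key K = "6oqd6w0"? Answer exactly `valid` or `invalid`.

invalid

Key "6oqd6w0" = 36 6f 71 64 36 77 30 is 7 bytes > B = 3, so hash it first: H(key) = 0d 4a, then zero-pad to 3 bytes: K' = 0d 4a 00.
K' ⊕ ipad = 3b 7c 36; K' ⊕ opad = 51 16 5c.
Inner hash: even-index sum = 185 mod 256 = 185; odd-index sum = 190 mod 256 = 190 → b9 be.
Outer hash (recomputed tag): even-index sum = 363 mod 256 = 107; odd-index sum = 207 mod 256 = 207 → 6b cf.
Recomputed tag = 6bcf; claimed = 6b1a → mismatch.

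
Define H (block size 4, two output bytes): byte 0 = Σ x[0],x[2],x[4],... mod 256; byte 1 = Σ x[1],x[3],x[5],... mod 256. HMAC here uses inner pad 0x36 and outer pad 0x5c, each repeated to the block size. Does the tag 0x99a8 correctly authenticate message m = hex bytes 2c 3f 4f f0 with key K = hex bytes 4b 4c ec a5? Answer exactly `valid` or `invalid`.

Key hex bytes 4b 4c ec a5 is exactly B = 4 bytes: K' = 4b 4c ec a5.
K' ⊕ ipad = 7d 7a da 93; K' ⊕ opad = 17 10 b0 f9.
Inner hash: even-index sum = 466 mod 256 = 210; odd-index sum = 572 mod 256 = 60 → d2 3c.
Outer hash (recomputed tag): even-index sum = 409 mod 256 = 153; odd-index sum = 325 mod 256 = 69 → 99 45.
Recomputed tag = 9945; claimed = 99a8 → mismatch.

invalid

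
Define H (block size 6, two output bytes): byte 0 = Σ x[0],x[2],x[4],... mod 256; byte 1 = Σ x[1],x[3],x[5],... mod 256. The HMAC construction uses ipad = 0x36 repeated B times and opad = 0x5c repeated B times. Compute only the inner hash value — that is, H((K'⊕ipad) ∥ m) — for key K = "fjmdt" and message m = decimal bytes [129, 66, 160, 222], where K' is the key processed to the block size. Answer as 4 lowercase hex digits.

0e04

Key "fjmdt" = 66 6a 6d 64 74 is 5 bytes ≤ B = 6; zero-pad to 6 bytes: K' = 66 6a 6d 64 74 00.
K' ⊕ ipad = 50 5c 5b 52 42 36.
Inner input = 50 5c 5b 52 42 36 ∥ 81 42 a0 de.
Inner hash: even-index sum = 526 mod 256 = 14; odd-index sum = 516 mod 256 = 4 → 0e 04.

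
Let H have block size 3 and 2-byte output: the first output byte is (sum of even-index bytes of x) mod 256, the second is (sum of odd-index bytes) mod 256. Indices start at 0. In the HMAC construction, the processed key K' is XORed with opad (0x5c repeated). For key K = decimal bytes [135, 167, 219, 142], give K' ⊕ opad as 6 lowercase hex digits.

Key decimal bytes [135, 167, 219, 142] = 87 a7 db 8e is 4 bytes > B = 3, so hash it first: H(key) = 62 35, then zero-pad to 3 bytes: K' = 62 35 00.
XOR each byte with 0x5c: 62⊕5c=3e, 35⊕5c=69, 00⊕5c=5c.

3e695c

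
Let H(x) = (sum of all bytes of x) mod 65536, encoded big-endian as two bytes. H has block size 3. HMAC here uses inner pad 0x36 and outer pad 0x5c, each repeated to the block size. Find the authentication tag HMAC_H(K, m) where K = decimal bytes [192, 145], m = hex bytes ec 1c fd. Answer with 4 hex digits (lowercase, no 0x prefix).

Key decimal bytes [192, 145] = c0 91 is 2 bytes ≤ B = 3; zero-pad to 3 bytes: K' = c0 91 00.
K' ⊕ ipad = f6 a7 36.  K' ⊕ opad = 9c cd 5c.
Inner input = (K'⊕ipad) ∥ m = f6 a7 36 ∥ ec 1c fd.
Inner hash: sum = 246+167+54+236+28+253 = 984 → 03 d8.
Outer input = (K'⊕opad) ∥ inner = 9c cd 5c ∥ 03 d8.
Outer hash (tag): sum = 156+205+92+3+216 = 672 → 02 a0.

02a0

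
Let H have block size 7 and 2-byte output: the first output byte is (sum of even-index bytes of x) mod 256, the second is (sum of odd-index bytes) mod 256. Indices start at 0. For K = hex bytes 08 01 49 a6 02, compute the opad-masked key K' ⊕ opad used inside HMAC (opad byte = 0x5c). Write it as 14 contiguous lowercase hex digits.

545d15fa5e5c5c

Key hex bytes 08 01 49 a6 02 is 5 bytes ≤ B = 7; zero-pad to 7 bytes: K' = 08 01 49 a6 02 00 00.
XOR each byte with 0x5c: 08⊕5c=54, 01⊕5c=5d, 49⊕5c=15, a6⊕5c=fa, 02⊕5c=5e, 00⊕5c=5c, 00⊕5c=5c.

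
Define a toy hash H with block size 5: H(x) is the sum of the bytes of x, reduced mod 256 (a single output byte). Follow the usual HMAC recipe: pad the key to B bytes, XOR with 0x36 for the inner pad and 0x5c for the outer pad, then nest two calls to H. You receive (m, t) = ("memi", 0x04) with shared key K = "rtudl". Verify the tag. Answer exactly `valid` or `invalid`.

Key "rtudl" = 72 74 75 64 6c is exactly B = 5 bytes: K' = 72 74 75 64 6c.
K' ⊕ ipad = 44 42 43 52 5a; K' ⊕ opad = 2e 28 29 38 30.
Inner hash: sum = 68+66+67+82+90+109+101+109+105 = 797; mod 256 = 29 → 1d.
Outer hash (recomputed tag): sum = 46+40+41+56+48+29 = 260; mod 256 = 4 → 04.
Recomputed tag = 04; claimed = 04 → match.

valid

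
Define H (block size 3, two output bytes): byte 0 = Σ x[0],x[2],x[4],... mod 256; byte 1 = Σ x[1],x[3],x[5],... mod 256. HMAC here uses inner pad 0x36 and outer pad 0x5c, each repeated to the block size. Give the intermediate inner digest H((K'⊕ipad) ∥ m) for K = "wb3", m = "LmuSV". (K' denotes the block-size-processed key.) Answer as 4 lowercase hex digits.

066b

Key "wb3" = 77 62 33 is exactly B = 3 bytes: K' = 77 62 33.
K' ⊕ ipad = 41 54 05.
Inner input = 41 54 05 ∥ 4c 6d 75 53 56.
Inner hash: even-index sum = 262 mod 256 = 6; odd-index sum = 363 mod 256 = 107 → 06 6b.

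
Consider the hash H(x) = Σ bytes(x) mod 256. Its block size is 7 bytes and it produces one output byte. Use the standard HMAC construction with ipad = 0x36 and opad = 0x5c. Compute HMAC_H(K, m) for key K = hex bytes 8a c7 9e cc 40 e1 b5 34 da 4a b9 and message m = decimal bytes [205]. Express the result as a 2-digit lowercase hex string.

Key hex bytes 8a c7 9e cc 40 e1 b5 34 da 4a b9 is 11 bytes > B = 7, so hash it first: H(key) = a2, then zero-pad to 7 bytes: K' = a2 00 00 00 00 00 00.
K' ⊕ ipad = 94 36 36 36 36 36 36.  K' ⊕ opad = fe 5c 5c 5c 5c 5c 5c.
Inner input = (K'⊕ipad) ∥ m = 94 36 36 36 36 36 36 ∥ cd.
Inner hash: sum = 148+54+54+54+54+54+54+205 = 677; mod 256 = 165 → a5.
Outer input = (K'⊕opad) ∥ inner = fe 5c 5c 5c 5c 5c 5c ∥ a5.
Outer hash (tag): sum = 254+92+92+92+92+92+92+165 = 971; mod 256 = 203 → cb.

cb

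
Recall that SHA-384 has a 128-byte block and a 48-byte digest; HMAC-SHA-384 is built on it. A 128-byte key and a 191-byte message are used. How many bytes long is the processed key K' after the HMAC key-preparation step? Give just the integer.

Key is 128 ≤ 128 bytes, zero-padded: |K'| = 128.

128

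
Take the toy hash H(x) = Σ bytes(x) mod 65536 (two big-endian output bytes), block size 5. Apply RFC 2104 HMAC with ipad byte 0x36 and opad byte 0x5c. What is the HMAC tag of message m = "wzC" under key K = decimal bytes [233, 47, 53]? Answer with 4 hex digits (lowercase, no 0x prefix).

Key decimal bytes [233, 47, 53] = e9 2f 35 is 3 bytes ≤ B = 5; zero-pad to 5 bytes: K' = e9 2f 35 00 00.
K' ⊕ ipad = df 19 03 36 36.  K' ⊕ opad = b5 73 69 5c 5c.
Inner input = (K'⊕ipad) ∥ m = df 19 03 36 36 ∥ 77 7a 43.
Inner hash: sum = 223+25+3+54+54+119+122+67 = 667 → 02 9b.
Outer input = (K'⊕opad) ∥ inner = b5 73 69 5c 5c ∥ 02 9b.
Outer hash (tag): sum = 181+115+105+92+92+2+155 = 742 → 02 e6.

02e6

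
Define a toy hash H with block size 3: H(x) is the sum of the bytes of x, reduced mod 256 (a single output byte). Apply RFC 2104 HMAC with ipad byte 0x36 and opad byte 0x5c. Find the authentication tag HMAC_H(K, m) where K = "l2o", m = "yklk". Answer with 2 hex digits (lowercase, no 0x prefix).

Key "l2o" = 6c 32 6f is exactly B = 3 bytes: K' = 6c 32 6f.
K' ⊕ ipad = 5a 04 59.  K' ⊕ opad = 30 6e 33.
Inner input = (K'⊕ipad) ∥ m = 5a 04 59 ∥ 79 6b 6c 6b.
Inner hash: sum = 90+4+89+121+107+108+107 = 626; mod 256 = 114 → 72.
Outer input = (K'⊕opad) ∥ inner = 30 6e 33 ∥ 72.
Outer hash (tag): sum = 48+110+51+114 = 323; mod 256 = 67 → 43.

43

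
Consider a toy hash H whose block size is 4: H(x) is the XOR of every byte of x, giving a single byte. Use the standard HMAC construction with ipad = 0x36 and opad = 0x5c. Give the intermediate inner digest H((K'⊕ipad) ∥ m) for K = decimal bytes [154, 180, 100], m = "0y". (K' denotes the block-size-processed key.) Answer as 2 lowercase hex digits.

03

Key decimal bytes [154, 180, 100] = 9a b4 64 is 3 bytes ≤ B = 4; zero-pad to 4 bytes: K' = 9a b4 64 00.
K' ⊕ ipad = ac 82 52 36.
Inner input = ac 82 52 36 ∥ 30 79.
Inner hash: XOR ac⊕82⊕52⊕36⊕30⊕79 = 03.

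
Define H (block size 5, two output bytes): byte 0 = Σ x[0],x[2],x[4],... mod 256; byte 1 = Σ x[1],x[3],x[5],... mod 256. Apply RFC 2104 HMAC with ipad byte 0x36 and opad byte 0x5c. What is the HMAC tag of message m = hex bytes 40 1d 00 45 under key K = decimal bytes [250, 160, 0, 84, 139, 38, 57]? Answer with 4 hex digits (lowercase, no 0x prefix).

Key decimal bytes [250, 160, 0, 84, 139, 38, 57] = fa a0 00 54 8b 26 39 is 7 bytes > B = 5, so hash it first: H(key) = be 1a, then zero-pad to 5 bytes: K' = be 1a 00 00 00.
K' ⊕ ipad = 88 2c 36 36 36.  K' ⊕ opad = e2 46 5c 5c 5c.
Inner input = (K'⊕ipad) ∥ m = 88 2c 36 36 36 ∥ 40 1d 00 45.
Inner hash: even-index sum = 342 mod 256 = 86; odd-index sum = 162 mod 256 = 162 → 56 a2.
Outer input = (K'⊕opad) ∥ inner = e2 46 5c 5c 5c ∥ 56 a2.
Outer hash (tag): even-index sum = 572 mod 256 = 60; odd-index sum = 248 mod 256 = 248 → 3c f8.

3cf8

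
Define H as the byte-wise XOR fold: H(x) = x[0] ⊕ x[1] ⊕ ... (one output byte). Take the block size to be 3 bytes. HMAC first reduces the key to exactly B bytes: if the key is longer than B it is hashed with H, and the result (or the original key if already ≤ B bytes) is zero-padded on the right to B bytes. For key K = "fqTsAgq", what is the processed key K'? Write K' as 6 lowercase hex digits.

|K| = 7 > B = 3, so first hash the key.
H(K): XOR 66⊕71⊕54⊕73⊕41⊕67⊕71 = 67.
Zero-pad H(K) = 67 to 3 bytes: K' = 67 00 00.

670000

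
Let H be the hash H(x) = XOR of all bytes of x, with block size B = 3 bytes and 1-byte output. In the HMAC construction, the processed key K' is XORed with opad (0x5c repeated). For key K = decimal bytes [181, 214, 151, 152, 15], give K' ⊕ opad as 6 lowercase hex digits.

3f5c5c

Key decimal bytes [181, 214, 151, 152, 15] = b5 d6 97 98 0f is 5 bytes > B = 3, so hash it first: H(key) = 63, then zero-pad to 3 bytes: K' = 63 00 00.
XOR each byte with 0x5c: 63⊕5c=3f, 00⊕5c=5c, 00⊕5c=5c.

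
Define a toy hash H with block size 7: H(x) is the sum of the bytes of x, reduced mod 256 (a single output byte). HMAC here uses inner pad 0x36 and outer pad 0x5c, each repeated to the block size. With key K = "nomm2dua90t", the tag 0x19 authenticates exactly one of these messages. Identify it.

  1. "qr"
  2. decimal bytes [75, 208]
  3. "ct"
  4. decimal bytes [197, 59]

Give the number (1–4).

Key "nomm2dua90t" = 6e 6f 6d 6d 32 64 75 61 39 30 74 is 11 bytes > B = 7, so hash it first: H(key) = 00, then zero-pad to 7 bytes: K' = 00 00 00 00 00 00 00.
K' ⊕ ipad = 36 36 36 36 36 36 36; K' ⊕ opad = 5c 5c 5c 5c 5c 5c 5c.
m1: inner = H(36 36 36 36 36 36 36 71 72) = 5d; tag = H(5c 5c 5c 5c 5c 5c 5c 5d) = e1
m2: inner = H(36 36 36 36 36 36 36 4b d0) = 95; tag = H(5c 5c 5c 5c 5c 5c 5c 95) = 19 ← matches
m3: inner = H(36 36 36 36 36 36 36 63 74) = 51; tag = H(5c 5c 5c 5c 5c 5c 5c 51) = d5
m4: inner = H(36 36 36 36 36 36 36 c5 3b) = 7a; tag = H(5c 5c 5c 5c 5c 5c 5c 7a) = fe

2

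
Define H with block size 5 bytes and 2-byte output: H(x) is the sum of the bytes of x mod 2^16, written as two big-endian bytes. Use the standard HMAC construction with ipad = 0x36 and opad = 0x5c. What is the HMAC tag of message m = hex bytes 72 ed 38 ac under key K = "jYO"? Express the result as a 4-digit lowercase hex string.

Key "jYO" = 6a 59 4f is 3 bytes ≤ B = 5; zero-pad to 5 bytes: K' = 6a 59 4f 00 00.
K' ⊕ ipad = 5c 6f 79 36 36.  K' ⊕ opad = 36 05 13 5c 5c.
Inner input = (K'⊕ipad) ∥ m = 5c 6f 79 36 36 ∥ 72 ed 38 ac.
Inner hash: sum = 92+111+121+54+54+114+237+56+172 = 1011 → 03 f3.
Outer input = (K'⊕opad) ∥ inner = 36 05 13 5c 5c ∥ 03 f3.
Outer hash (tag): sum = 54+5+19+92+92+3+243 = 508 → 01 fc.

01fc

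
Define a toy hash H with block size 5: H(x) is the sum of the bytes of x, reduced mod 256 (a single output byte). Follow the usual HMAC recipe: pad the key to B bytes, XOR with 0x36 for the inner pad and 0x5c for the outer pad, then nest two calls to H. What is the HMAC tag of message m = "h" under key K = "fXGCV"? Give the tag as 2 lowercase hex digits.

Key "fXGCV" = 66 58 47 43 56 is exactly B = 5 bytes: K' = 66 58 47 43 56.
K' ⊕ ipad = 50 6e 71 75 60.  K' ⊕ opad = 3a 04 1b 1f 0a.
Inner input = (K'⊕ipad) ∥ m = 50 6e 71 75 60 ∥ 68.
Inner hash: sum = 80+110+113+117+96+104 = 620; mod 256 = 108 → 6c.
Outer input = (K'⊕opad) ∥ inner = 3a 04 1b 1f 0a ∥ 6c.
Outer hash (tag): sum = 58+4+27+31+10+108 = 238 → ee.

ee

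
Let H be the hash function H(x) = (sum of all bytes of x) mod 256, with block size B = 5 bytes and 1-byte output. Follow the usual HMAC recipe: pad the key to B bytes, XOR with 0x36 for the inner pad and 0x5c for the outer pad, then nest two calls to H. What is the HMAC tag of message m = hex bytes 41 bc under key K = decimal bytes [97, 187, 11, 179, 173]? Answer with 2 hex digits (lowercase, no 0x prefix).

Key decimal bytes [97, 187, 11, 179, 173] = 61 bb 0b b3 ad is exactly B = 5 bytes: K' = 61 bb 0b b3 ad.
K' ⊕ ipad = 57 8d 3d 85 9b.  K' ⊕ opad = 3d e7 57 ef f1.
Inner input = (K'⊕ipad) ∥ m = 57 8d 3d 85 9b ∥ 41 bc.
Inner hash: sum = 87+141+61+133+155+65+188 = 830; mod 256 = 62 → 3e.
Outer input = (K'⊕opad) ∥ inner = 3d e7 57 ef f1 ∥ 3e.
Outer hash (tag): sum = 61+231+87+239+241+62 = 921; mod 256 = 153 → 99.

99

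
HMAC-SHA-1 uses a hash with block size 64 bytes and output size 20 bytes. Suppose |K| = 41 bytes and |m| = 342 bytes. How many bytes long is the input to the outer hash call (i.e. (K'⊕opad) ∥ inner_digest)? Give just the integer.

84

Key is 41 ≤ 64 bytes, zero-padded: |K'| = 64.
Outer input = (K'⊕opad) ∥ H(inner) → 64 + 20 = 84 bytes.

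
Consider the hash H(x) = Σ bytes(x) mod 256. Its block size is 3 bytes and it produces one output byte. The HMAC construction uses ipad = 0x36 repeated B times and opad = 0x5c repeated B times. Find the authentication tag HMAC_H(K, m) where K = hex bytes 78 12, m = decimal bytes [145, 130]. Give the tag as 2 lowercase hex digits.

Key hex bytes 78 12 is 2 bytes ≤ B = 3; zero-pad to 3 bytes: K' = 78 12 00.
K' ⊕ ipad = 4e 24 36.  K' ⊕ opad = 24 4e 5c.
Inner input = (K'⊕ipad) ∥ m = 4e 24 36 ∥ 91 82.
Inner hash: sum = 78+36+54+145+130 = 443; mod 256 = 187 → bb.
Outer input = (K'⊕opad) ∥ inner = 24 4e 5c ∥ bb.
Outer hash (tag): sum = 36+78+92+187 = 393; mod 256 = 137 → 89.

89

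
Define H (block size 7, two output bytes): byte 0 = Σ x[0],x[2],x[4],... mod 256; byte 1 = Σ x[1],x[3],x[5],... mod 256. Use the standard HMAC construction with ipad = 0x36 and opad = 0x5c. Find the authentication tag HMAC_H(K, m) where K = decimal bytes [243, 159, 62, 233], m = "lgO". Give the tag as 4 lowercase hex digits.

Key decimal bytes [243, 159, 62, 233] = f3 9f 3e e9 is 4 bytes ≤ B = 7; zero-pad to 7 bytes: K' = f3 9f 3e e9 00 00 00.
K' ⊕ ipad = c5 a9 08 df 36 36 36.  K' ⊕ opad = af c3 62 b5 5c 5c 5c.
Inner input = (K'⊕ipad) ∥ m = c5 a9 08 df 36 36 36 ∥ 6c 67 4f.
Inner hash: even-index sum = 416 mod 256 = 160; odd-index sum = 633 mod 256 = 121 → a0 79.
Outer input = (K'⊕opad) ∥ inner = af c3 62 b5 5c 5c 5c ∥ a0 79.
Outer hash (tag): even-index sum = 578 mod 256 = 66; odd-index sum = 628 mod 256 = 116 → 42 74.

4274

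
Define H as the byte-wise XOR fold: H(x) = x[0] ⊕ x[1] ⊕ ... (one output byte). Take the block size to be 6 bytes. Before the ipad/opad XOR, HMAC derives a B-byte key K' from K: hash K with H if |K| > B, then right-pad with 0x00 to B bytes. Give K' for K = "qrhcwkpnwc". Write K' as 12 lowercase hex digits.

|K| = 10 > B = 6, so first hash the key.
H(K): XOR 71⊕72⊕68⊕63⊕77⊕6b⊕70⊕6e⊕77⊕63 = 1e.
Zero-pad H(K) = 1e to 6 bytes: K' = 1e 00 00 00 00 00.

1e0000000000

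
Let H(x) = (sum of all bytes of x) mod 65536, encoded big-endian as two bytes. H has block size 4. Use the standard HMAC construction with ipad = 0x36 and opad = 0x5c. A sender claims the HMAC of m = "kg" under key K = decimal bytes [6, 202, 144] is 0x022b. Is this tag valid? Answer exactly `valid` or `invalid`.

invalid

Key decimal bytes [6, 202, 144] = 06 ca 90 is 3 bytes ≤ B = 4; zero-pad to 4 bytes: K' = 06 ca 90 00.
K' ⊕ ipad = 30 fc a6 36; K' ⊕ opad = 5a 96 cc 5c.
Inner hash: sum = 48+252+166+54+107+103 = 730 → 02 da.
Outer hash (recomputed tag): sum = 90+150+204+92+2+218 = 756 → 02 f4.
Recomputed tag = 02f4; claimed = 022b → mismatch.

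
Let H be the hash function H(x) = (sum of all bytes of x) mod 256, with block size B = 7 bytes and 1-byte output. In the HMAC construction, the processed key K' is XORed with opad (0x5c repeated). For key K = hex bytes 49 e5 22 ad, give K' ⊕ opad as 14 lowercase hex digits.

15b97ef15c5c5c

Key hex bytes 49 e5 22 ad is 4 bytes ≤ B = 7; zero-pad to 7 bytes: K' = 49 e5 22 ad 00 00 00.
XOR each byte with 0x5c: 49⊕5c=15, e5⊕5c=b9, 22⊕5c=7e, ad⊕5c=f1, 00⊕5c=5c, 00⊕5c=5c, 00⊕5c=5c.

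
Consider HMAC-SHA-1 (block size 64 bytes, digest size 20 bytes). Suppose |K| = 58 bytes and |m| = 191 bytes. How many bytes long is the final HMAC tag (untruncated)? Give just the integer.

The tag is one SHA-1 digest: 20 bytes.

20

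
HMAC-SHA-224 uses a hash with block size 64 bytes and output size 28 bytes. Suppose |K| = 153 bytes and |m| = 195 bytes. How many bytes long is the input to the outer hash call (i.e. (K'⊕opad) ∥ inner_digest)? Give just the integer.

92

Key is 153 > 64 bytes, so it is hashed to 28 bytes then zero-padded to 64: |K'| = 64.
Outer input = (K'⊕opad) ∥ H(inner) → 64 + 28 = 92 bytes.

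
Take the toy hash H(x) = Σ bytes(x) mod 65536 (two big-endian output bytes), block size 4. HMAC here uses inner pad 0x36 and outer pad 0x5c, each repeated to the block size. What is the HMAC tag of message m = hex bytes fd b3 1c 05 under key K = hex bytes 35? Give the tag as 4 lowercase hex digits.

Key hex bytes 35 is 1 byte ≤ B = 4; zero-pad to 4 bytes: K' = 35 00 00 00.
K' ⊕ ipad = 03 36 36 36.  K' ⊕ opad = 69 5c 5c 5c.
Inner input = (K'⊕ipad) ∥ m = 03 36 36 36 ∥ fd b3 1c 05.
Inner hash: sum = 3+54+54+54+253+179+28+5 = 630 → 02 76.
Outer input = (K'⊕opad) ∥ inner = 69 5c 5c 5c ∥ 02 76.
Outer hash (tag): sum = 105+92+92+92+2+118 = 501 → 01 f5.

01f5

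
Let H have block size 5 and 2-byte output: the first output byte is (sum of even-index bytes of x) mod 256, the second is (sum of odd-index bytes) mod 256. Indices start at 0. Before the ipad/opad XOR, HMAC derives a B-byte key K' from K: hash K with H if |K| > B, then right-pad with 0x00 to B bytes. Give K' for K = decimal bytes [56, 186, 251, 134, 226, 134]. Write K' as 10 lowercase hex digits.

15c6000000

|K| = 6 > B = 5, so first hash the key.
H(K): even-index sum = 533 mod 256 = 21; odd-index sum = 454 mod 256 = 198 → 15 c6.
Zero-pad H(K) = 15 c6 to 5 bytes: K' = 15 c6 00 00 00.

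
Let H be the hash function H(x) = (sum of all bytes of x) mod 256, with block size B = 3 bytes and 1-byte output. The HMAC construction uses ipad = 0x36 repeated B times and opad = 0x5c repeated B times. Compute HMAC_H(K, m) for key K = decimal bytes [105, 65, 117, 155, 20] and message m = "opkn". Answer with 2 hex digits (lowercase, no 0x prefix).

66

Key decimal bytes [105, 65, 117, 155, 20] = 69 41 75 9b 14 is 5 bytes > B = 3, so hash it first: H(key) = ce, then zero-pad to 3 bytes: K' = ce 00 00.
K' ⊕ ipad = f8 36 36.  K' ⊕ opad = 92 5c 5c.
Inner input = (K'⊕ipad) ∥ m = f8 36 36 ∥ 6f 70 6b 6e.
Inner hash: sum = 248+54+54+111+112+107+110 = 796; mod 256 = 28 → 1c.
Outer input = (K'⊕opad) ∥ inner = 92 5c 5c ∥ 1c.
Outer hash (tag): sum = 146+92+92+28 = 358; mod 256 = 102 → 66.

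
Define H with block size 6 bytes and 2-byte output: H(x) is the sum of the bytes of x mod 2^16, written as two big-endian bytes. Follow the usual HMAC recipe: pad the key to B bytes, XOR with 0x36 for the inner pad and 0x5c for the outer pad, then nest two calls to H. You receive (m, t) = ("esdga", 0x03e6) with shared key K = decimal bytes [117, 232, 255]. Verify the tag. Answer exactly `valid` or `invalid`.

Key decimal bytes [117, 232, 255] = 75 e8 ff is 3 bytes ≤ B = 6; zero-pad to 6 bytes: K' = 75 e8 ff 00 00 00.
K' ⊕ ipad = 43 de c9 36 36 36; K' ⊕ opad = 29 b4 a3 5c 5c 5c.
Inner hash: sum = 67+222+201+54+54+54+101+115+100+103+97 = 1168 → 04 90.
Outer hash (recomputed tag): sum = 41+180+163+92+92+92+4+144 = 808 → 03 28.
Recomputed tag = 0328; claimed = 03e6 → mismatch.

invalid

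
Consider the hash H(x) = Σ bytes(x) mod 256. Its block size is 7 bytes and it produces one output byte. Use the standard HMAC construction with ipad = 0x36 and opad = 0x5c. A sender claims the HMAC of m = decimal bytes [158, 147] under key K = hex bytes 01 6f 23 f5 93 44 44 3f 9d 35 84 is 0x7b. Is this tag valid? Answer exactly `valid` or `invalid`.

invalid

Key hex bytes 01 6f 23 f5 93 44 44 3f 9d 35 84 is 11 bytes > B = 7, so hash it first: H(key) = 38, then zero-pad to 7 bytes: K' = 38 00 00 00 00 00 00.
K' ⊕ ipad = 0e 36 36 36 36 36 36; K' ⊕ opad = 64 5c 5c 5c 5c 5c 5c.
Inner hash: sum = 14+54+54+54+54+54+54+158+147 = 643; mod 256 = 131 → 83.
Outer hash (recomputed tag): sum = 100+92+92+92+92+92+92+131 = 783; mod 256 = 15 → 0f.
Recomputed tag = 0f; claimed = 7b → mismatch.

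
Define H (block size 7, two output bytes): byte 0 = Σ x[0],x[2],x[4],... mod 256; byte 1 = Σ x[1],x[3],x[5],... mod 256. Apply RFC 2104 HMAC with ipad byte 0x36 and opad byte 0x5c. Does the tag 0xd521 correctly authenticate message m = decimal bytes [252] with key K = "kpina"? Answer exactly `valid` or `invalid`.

invalid

Key "kpina" = 6b 70 69 6e 61 is 5 bytes ≤ B = 7; zero-pad to 7 bytes: K' = 6b 70 69 6e 61 00 00.
K' ⊕ ipad = 5d 46 5f 58 57 36 36; K' ⊕ opad = 37 2c 35 32 3d 5c 5c.
Inner hash: even-index sum = 329 mod 256 = 73; odd-index sum = 464 mod 256 = 208 → 49 d0.
Outer hash (recomputed tag): even-index sum = 469 mod 256 = 213; odd-index sum = 259 mod 256 = 3 → d5 03.
Recomputed tag = d503; claimed = d521 → mismatch.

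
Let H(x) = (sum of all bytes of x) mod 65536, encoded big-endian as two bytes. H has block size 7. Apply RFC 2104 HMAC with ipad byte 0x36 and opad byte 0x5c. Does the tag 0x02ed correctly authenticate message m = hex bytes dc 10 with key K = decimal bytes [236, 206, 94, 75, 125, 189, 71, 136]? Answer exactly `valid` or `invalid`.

invalid

Key decimal bytes [236, 206, 94, 75, 125, 189, 71, 136] = ec ce 5e 4b 7d bd 47 88 is 8 bytes > B = 7, so hash it first: H(key) = 04 6c, then zero-pad to 7 bytes: K' = 04 6c 00 00 00 00 00.
K' ⊕ ipad = 32 5a 36 36 36 36 36; K' ⊕ opad = 58 30 5c 5c 5c 5c 5c.
Inner hash: sum = 50+90+54+54+54+54+54+220+16 = 646 → 02 86.
Outer hash (recomputed tag): sum = 88+48+92+92+92+92+92+2+134 = 732 → 02 dc.
Recomputed tag = 02dc; claimed = 02ed → mismatch.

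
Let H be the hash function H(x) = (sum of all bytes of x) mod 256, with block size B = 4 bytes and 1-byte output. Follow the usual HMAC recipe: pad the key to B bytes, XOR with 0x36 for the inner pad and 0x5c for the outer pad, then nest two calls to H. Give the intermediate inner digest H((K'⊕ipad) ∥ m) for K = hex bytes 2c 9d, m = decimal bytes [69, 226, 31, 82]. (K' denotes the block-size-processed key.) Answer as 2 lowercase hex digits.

c9

Key hex bytes 2c 9d is 2 bytes ≤ B = 4; zero-pad to 4 bytes: K' = 2c 9d 00 00.
K' ⊕ ipad = 1a ab 36 36.
Inner input = 1a ab 36 36 ∥ 45 e2 1f 52.
Inner hash: sum = 26+171+54+54+69+226+31+82 = 713; mod 256 = 201 → c9.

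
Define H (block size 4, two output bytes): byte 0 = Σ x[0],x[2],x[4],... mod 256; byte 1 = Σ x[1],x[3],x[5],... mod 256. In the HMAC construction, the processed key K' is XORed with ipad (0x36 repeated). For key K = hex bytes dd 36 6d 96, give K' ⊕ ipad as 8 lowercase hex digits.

Key hex bytes dd 36 6d 96 is exactly B = 4 bytes: K' = dd 36 6d 96.
XOR each byte with 0x36: dd⊕36=eb, 36⊕36=00, 6d⊕36=5b, 96⊕36=a0.

eb005ba0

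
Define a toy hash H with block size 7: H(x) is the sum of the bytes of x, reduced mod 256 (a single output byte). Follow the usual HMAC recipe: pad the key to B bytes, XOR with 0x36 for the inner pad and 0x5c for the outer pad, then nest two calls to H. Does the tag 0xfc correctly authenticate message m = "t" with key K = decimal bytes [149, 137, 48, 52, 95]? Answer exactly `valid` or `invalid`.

invalid

Key decimal bytes [149, 137, 48, 52, 95] = 95 89 30 34 5f is 5 bytes ≤ B = 7; zero-pad to 7 bytes: K' = 95 89 30 34 5f 00 00.
K' ⊕ ipad = a3 bf 06 02 69 36 36; K' ⊕ opad = c9 d5 6c 68 03 5c 5c.
Inner hash: sum = 163+191+6+2+105+54+54+116 = 691; mod 256 = 179 → b3.
Outer hash (recomputed tag): sum = 201+213+108+104+3+92+92+179 = 992; mod 256 = 224 → e0.
Recomputed tag = e0; claimed = fc → mismatch.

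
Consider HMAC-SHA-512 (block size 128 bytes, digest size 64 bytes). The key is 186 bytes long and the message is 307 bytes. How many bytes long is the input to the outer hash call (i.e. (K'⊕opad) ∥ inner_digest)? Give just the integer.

192

Key is 186 > 128 bytes, so it is hashed to 64 bytes then zero-padded to 128: |K'| = 128.
Outer input = (K'⊕opad) ∥ H(inner) → 128 + 64 = 192 bytes.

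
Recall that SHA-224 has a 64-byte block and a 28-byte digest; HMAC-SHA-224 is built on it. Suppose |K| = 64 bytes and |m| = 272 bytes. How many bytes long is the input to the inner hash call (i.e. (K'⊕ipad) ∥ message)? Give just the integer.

Key is 64 ≤ 64 bytes, zero-padded: |K'| = 64.
Inner input = (K'⊕ipad) ∥ m → 64 + 272 = 336 bytes.

336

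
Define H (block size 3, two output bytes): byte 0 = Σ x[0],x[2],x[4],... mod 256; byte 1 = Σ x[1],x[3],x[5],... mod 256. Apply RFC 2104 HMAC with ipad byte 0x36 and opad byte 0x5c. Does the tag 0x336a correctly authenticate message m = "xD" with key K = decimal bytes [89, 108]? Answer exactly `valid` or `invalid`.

invalid

Key decimal bytes [89, 108] = 59 6c is 2 bytes ≤ B = 3; zero-pad to 3 bytes: K' = 59 6c 00.
K' ⊕ ipad = 6f 5a 36; K' ⊕ opad = 05 30 5c.
Inner hash: even-index sum = 233 mod 256 = 233; odd-index sum = 210 mod 256 = 210 → e9 d2.
Outer hash (recomputed tag): even-index sum = 307 mod 256 = 51; odd-index sum = 281 mod 256 = 25 → 33 19.
Recomputed tag = 3319; claimed = 336a → mismatch.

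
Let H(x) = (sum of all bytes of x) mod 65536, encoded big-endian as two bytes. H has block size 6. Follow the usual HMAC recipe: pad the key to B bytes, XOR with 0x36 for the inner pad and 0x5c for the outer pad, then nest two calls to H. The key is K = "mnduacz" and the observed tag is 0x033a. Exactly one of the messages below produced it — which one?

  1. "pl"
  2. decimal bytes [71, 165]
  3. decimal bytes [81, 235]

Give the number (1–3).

Key "mnduacz" = 6d 6e 64 75 61 63 7a is 7 bytes > B = 6, so hash it first: H(key) = 02 f2, then zero-pad to 6 bytes: K' = 02 f2 00 00 00 00.
K' ⊕ ipad = 34 c4 36 36 36 36; K' ⊕ opad = 5e ae 5c 5c 5c 5c.
m1: inner = H(34 c4 36 36 36 36 70 6c) = 02 ac; tag = H(5e ae 5c 5c 5c 5c 02 ac) = 032a
m2: inner = H(34 c4 36 36 36 36 47 a5) = 02 bc; tag = H(5e ae 5c 5c 5c 5c 02 bc) = 033a ← matches
m3: inner = H(34 c4 36 36 36 36 51 eb) = 03 0c; tag = H(5e ae 5c 5c 5c 5c 03 0c) = 028b

2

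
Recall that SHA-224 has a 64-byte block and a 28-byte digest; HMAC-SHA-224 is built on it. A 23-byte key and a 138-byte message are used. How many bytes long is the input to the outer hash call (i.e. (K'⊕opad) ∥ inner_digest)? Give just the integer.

92

Key is 23 ≤ 64 bytes, zero-padded: |K'| = 64.
Outer input = (K'⊕opad) ∥ H(inner) → 64 + 28 = 92 bytes.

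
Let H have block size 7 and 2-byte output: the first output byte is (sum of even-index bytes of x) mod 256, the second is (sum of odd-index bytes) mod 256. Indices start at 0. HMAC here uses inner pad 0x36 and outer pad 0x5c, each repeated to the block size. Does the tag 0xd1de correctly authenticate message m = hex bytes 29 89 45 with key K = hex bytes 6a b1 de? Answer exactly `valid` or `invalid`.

Key hex bytes 6a b1 de is 3 bytes ≤ B = 7; zero-pad to 7 bytes: K' = 6a b1 de 00 00 00 00.
K' ⊕ ipad = 5c 87 e8 36 36 36 36; K' ⊕ opad = 36 ed 82 5c 5c 5c 5c.
Inner hash: even-index sum = 569 mod 256 = 57; odd-index sum = 353 mod 256 = 97 → 39 61.
Outer hash (recomputed tag): even-index sum = 465 mod 256 = 209; odd-index sum = 478 mod 256 = 222 → d1 de.
Recomputed tag = d1de; claimed = d1de → match.

valid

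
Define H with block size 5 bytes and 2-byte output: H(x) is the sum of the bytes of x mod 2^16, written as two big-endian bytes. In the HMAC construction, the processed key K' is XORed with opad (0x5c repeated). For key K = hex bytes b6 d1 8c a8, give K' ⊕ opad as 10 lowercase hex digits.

ea8dd0f45c

Key hex bytes b6 d1 8c a8 is 4 bytes ≤ B = 5; zero-pad to 5 bytes: K' = b6 d1 8c a8 00.
XOR each byte with 0x5c: b6⊕5c=ea, d1⊕5c=8d, 8c⊕5c=d0, a8⊕5c=f4, 00⊕5c=5c.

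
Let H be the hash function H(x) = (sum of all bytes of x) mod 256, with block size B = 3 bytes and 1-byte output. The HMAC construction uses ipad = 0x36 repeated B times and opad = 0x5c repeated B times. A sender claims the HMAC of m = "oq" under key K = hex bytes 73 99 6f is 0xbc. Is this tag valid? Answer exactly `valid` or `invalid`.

invalid

Key hex bytes 73 99 6f is exactly B = 3 bytes: K' = 73 99 6f.
K' ⊕ ipad = 45 af 59; K' ⊕ opad = 2f c5 33.
Inner hash: sum = 69+175+89+111+113 = 557; mod 256 = 45 → 2d.
Outer hash (recomputed tag): sum = 47+197+51+45 = 340; mod 256 = 84 → 54.
Recomputed tag = 54; claimed = bc → mismatch.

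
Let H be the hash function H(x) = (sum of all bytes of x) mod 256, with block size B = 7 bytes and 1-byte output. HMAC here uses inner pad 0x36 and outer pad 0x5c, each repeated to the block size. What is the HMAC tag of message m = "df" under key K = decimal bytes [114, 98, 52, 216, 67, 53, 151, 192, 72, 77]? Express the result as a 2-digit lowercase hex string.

Key decimal bytes [114, 98, 52, 216, 67, 53, 151, 192, 72, 77] = 72 62 34 d8 43 35 97 c0 48 4d is 10 bytes > B = 7, so hash it first: H(key) = 44, then zero-pad to 7 bytes: K' = 44 00 00 00 00 00 00.
K' ⊕ ipad = 72 36 36 36 36 36 36.  K' ⊕ opad = 18 5c 5c 5c 5c 5c 5c.
Inner input = (K'⊕ipad) ∥ m = 72 36 36 36 36 36 36 ∥ 64 66.
Inner hash: sum = 114+54+54+54+54+54+54+100+102 = 640; mod 256 = 128 → 80.
Outer input = (K'⊕opad) ∥ inner = 18 5c 5c 5c 5c 5c 5c ∥ 80.
Outer hash (tag): sum = 24+92+92+92+92+92+92+128 = 704; mod 256 = 192 → c0.

c0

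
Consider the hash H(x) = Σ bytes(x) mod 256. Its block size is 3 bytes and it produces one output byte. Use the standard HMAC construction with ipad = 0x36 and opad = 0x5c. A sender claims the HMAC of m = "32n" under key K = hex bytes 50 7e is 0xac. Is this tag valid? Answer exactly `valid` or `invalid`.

Key hex bytes 50 7e is 2 bytes ≤ B = 3; zero-pad to 3 bytes: K' = 50 7e 00.
K' ⊕ ipad = 66 48 36; K' ⊕ opad = 0c 22 5c.
Inner hash: sum = 102+72+54+51+50+110 = 439; mod 256 = 183 → b7.
Outer hash (recomputed tag): sum = 12+34+92+183 = 321; mod 256 = 65 → 41.
Recomputed tag = 41; claimed = ac → mismatch.

invalid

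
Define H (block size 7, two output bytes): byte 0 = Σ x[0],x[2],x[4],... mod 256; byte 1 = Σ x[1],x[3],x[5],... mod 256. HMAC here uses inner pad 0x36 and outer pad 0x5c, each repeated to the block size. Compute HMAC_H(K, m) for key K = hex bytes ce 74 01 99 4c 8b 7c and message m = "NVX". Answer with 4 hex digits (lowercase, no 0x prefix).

730d

Key hex bytes ce 74 01 99 4c 8b 7c is exactly B = 7 bytes: K' = ce 74 01 99 4c 8b 7c.
K' ⊕ ipad = f8 42 37 af 7a bd 4a.  K' ⊕ opad = 92 28 5d c5 10 d7 20.
Inner input = (K'⊕ipad) ∥ m = f8 42 37 af 7a bd 4a ∥ 4e 56 58.
Inner hash: even-index sum = 585 mod 256 = 73; odd-index sum = 596 mod 256 = 84 → 49 54.
Outer input = (K'⊕opad) ∥ inner = 92 28 5d c5 10 d7 20 ∥ 49 54.
Outer hash (tag): even-index sum = 371 mod 256 = 115; odd-index sum = 525 mod 256 = 13 → 73 0d.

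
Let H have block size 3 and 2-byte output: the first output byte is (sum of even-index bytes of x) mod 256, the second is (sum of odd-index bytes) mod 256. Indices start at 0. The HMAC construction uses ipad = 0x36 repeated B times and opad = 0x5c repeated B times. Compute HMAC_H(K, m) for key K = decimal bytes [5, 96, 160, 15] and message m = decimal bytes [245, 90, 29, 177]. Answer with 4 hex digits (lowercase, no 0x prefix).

c007

Key decimal bytes [5, 96, 160, 15] = 05 60 a0 0f is 4 bytes > B = 3, so hash it first: H(key) = a5 6f, then zero-pad to 3 bytes: K' = a5 6f 00.
K' ⊕ ipad = 93 59 36.  K' ⊕ opad = f9 33 5c.
Inner input = (K'⊕ipad) ∥ m = 93 59 36 ∥ f5 5a 1d b1.
Inner hash: even-index sum = 468 mod 256 = 212; odd-index sum = 363 mod 256 = 107 → d4 6b.
Outer input = (K'⊕opad) ∥ inner = f9 33 5c ∥ d4 6b.
Outer hash (tag): even-index sum = 448 mod 256 = 192; odd-index sum = 263 mod 256 = 7 → c0 07.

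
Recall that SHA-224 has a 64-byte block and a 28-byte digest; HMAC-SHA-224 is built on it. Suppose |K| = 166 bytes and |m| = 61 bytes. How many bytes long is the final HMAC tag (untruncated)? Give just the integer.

28

The tag is one SHA-224 digest: 28 bytes.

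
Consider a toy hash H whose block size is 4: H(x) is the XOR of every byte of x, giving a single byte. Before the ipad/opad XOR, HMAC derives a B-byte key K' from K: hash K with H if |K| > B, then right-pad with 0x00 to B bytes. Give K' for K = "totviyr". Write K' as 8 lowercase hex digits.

|K| = 7 > B = 4, so first hash the key.
H(K): XOR 74⊕6f⊕74⊕76⊕69⊕79⊕72 = 7b.
Zero-pad H(K) = 7b to 4 bytes: K' = 7b 00 00 00.

7b000000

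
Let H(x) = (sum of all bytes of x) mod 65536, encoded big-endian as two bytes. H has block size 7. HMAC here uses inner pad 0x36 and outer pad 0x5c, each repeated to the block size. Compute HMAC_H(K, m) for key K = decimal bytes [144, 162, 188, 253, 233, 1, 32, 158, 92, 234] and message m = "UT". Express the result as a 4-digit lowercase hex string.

Key decimal bytes [144, 162, 188, 253, 233, 1, 32, 158, 92, 234] = 90 a2 bc fd e9 01 20 9e 5c ea is 10 bytes > B = 7, so hash it first: H(key) = 05 d9, then zero-pad to 7 bytes: K' = 05 d9 00 00 00 00 00.
K' ⊕ ipad = 33 ef 36 36 36 36 36.  K' ⊕ opad = 59 85 5c 5c 5c 5c 5c.
Inner input = (K'⊕ipad) ∥ m = 33 ef 36 36 36 36 36 ∥ 55 54.
Inner hash: sum = 51+239+54+54+54+54+54+85+84 = 729 → 02 d9.
Outer input = (K'⊕opad) ∥ inner = 59 85 5c 5c 5c 5c 5c ∥ 02 d9.
Outer hash (tag): sum = 89+133+92+92+92+92+92+2+217 = 901 → 03 85.

0385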